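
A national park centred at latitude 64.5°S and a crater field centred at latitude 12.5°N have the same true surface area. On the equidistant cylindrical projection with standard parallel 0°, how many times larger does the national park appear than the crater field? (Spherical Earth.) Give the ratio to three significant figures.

For the equirectangular projection with φ₀ = 0 (plate carrée), h = 1 along meridians and k = sec φ along parallels.
Areal scale at 64.5°: h·k = 1.000 × 2.323 = 2.323.
Areal scale at 12.5°: h·k = 1.000 × 1.024 = 1.024.
Ratio = 2.323/1.024 ≈ 2.27.

2.27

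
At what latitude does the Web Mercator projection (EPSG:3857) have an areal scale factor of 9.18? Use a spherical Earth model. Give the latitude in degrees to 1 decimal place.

70.7°

Mercator areal scale is sec²φ.
sec²φ = 9.18  ⇒  cos²φ = 0.1089  ⇒  cos φ = 0.3300.
φ = arccos(0.3300) ≈ 70.7°.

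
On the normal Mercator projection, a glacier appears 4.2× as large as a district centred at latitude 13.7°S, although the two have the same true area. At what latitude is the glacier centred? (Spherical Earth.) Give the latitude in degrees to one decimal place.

Mercator areal scale is sec²φ, so apparent-area ratio = sec²φ₁ / sec²φ₂ = cos²φ₂ / cos²φ₁.
cos²φ₂ / cos²φ₁ = 4.2  ⇒  cos φ₁ = cos 13.7° / √4.2 = 0.9715/2.049 = 0.4741.
φ₁ = arccos(0.4741) ≈ 61.7°.

61.7°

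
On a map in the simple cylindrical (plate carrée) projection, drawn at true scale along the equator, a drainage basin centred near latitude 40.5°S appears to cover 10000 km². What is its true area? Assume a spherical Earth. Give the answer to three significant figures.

7600 km²

In the plate carrée (x = Rλ, y = Rφ), meridians are true-scale (h = 1) and parallels are stretched by k = sec φ.
Areal scale = h·k = 1 × sec φ; at 40.5°, h = 1.000, k = 1.315, so h·k = 1.315.
True area = apparent / (areal scale) = 10000 / 1.315 ≈ 7600 km².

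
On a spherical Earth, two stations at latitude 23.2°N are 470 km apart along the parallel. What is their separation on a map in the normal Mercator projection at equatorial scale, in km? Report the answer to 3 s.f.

The Mercator projection is conformal; its linear scale factor is the same in every direction and equals sec φ = 1/cos φ.
Along the parallel, k = sec 23.2° = 1/0.9191 = 1.088.
Map distance = 470 × 1.088 ≈ 511 km.

511 km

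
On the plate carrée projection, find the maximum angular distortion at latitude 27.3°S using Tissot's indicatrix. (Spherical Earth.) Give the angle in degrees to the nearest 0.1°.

Plate carrée maps x = Rλ, y = Rφ. The meridian scale is h = 1 and the parallel scale is k = 1/cos φ = sec φ.
At 27.3°: h = 1.000, k = 1.125; principal scales a = 1.125, b = 1.000.
sin(ω/2) = (a − b)/(a + b) = 0.1253/2.125 = 0.05898, so ω = 2 arcsin(0.05898) ≈ 6.8°.

6.8°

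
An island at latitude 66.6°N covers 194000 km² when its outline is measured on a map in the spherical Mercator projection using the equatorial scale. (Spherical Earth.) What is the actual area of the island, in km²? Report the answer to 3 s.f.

30600 km²

The Mercator projection is conformal; its linear scale factor is the same in every direction and equals sec φ = 1/cos φ.
Areal scale = k² = sec²φ = 1/cos²(66.6°) = 1/0.3971² = 6.340.
True area = apparent / (areal scale) = 194000 / 6.340 ≈ 30600 km².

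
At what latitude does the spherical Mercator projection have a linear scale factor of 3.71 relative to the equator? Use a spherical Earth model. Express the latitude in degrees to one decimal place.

74.4°

Mercator scale is k = sec φ = 1/cos φ.
1/cos φ = 3.71  ⇒  cos φ = 0.2695  ⇒  φ = arccos(0.2695) ≈ 74.4°.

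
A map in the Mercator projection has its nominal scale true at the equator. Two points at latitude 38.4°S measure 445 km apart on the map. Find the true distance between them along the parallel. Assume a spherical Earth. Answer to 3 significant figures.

349 km

Mercator is conformal, so the point scale is isotropic: h = k = sec φ = 1/cos φ.
Along the parallel at 38.4°, map distances are exaggerated by k = sec 38.4° = 1.276.
True distance = 445 / 1.276 = 445 × cos 38.4° ≈ 349 km.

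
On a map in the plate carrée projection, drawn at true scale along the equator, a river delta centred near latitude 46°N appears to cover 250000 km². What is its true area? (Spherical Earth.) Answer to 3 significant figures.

In the plate carrée (x = Rλ, y = Rφ), meridians are true-scale (h = 1) and parallels are stretched by k = sec φ.
Areal scale = h·k = 1 × sec φ; at 46°, h = 1.000, k = 1.440, so h·k = 1.440.
True area = apparent / (areal scale) = 250000 / 1.440 ≈ 174000 km².

174000 km²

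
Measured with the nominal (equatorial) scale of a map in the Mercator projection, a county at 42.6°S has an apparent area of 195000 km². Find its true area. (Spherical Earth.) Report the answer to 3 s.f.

106000 km²

For Mercator, h = k = sec φ (a conformal cylindrical projection has a single point scale, 1/cos φ).
Areal scale = k² = sec²φ = 1/cos²(42.6°) = 1/0.7361² = 1.846.
True area = apparent / (areal scale) = 195000 / 1.846 ≈ 106000 km².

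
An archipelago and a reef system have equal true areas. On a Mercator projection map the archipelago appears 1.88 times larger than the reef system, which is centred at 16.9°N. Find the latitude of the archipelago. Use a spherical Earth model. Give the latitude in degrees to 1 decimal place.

Mercator areal scale is sec²φ, so apparent-area ratio = sec²φ₁ / sec²φ₂ = cos²φ₂ / cos²φ₁.
cos²φ₂ / cos²φ₁ = 1.88  ⇒  cos φ₁ = cos 16.9° / √1.88 = 0.9568/1.371 = 0.6978.
φ₁ = arccos(0.6978) ≈ 45.7°.

45.7°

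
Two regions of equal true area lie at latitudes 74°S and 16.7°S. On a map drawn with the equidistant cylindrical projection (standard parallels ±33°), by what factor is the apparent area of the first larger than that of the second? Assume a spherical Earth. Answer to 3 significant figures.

With standard parallel φ₀ = 33°, the equirectangular projection gives x = Rλ cos φ₀, y = Rφ, so h = 1 and k = cos 33° / cos φ.
Areal scale at 74°: h·k = 1.000 × 3.043 = 3.043.
Areal scale at 16.7°: h·k = 1.000 × 0.8756 = 0.8756.
Ratio = 3.043/0.8756 ≈ 3.47.

3.47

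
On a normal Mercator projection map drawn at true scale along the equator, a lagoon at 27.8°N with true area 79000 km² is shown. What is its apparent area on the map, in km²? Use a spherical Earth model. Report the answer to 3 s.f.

101000 km²

The Mercator projection is conformal; its linear scale factor is the same in every direction and equals sec φ = 1/cos φ.
Areal scale = k² = sec²φ = 1/cos²(27.8°) = 1/0.8846² = 1.278.
Apparent area = 79000 × 1.278 ≈ 101000 km².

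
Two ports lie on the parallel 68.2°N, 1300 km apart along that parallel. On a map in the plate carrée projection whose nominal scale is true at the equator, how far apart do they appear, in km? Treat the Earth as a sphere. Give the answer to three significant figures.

3500 km

In the plate carrée (x = Rλ, y = Rφ), meridians are true-scale (h = 1) and parallels are stretched by k = sec φ.
Along the parallel, k = sec 68.2° = 1/0.3714 = 2.693.
Map distance = 1300 × 2.693 ≈ 3500 km.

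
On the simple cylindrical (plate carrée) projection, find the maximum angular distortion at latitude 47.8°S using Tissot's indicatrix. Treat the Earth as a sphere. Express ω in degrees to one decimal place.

For the equirectangular projection with φ₀ = 0 (plate carrée), h = 1 along meridians and k = sec φ along parallels.
At 47.8°: h = 1.000, k = 1.489; principal scales a = 1.489, b = 1.000.
sin(ω/2) = (a − b)/(a + b) = 0.4887/2.489 = 0.1964, so ω = 2 arcsin(0.1964) ≈ 22.6°.

22.6°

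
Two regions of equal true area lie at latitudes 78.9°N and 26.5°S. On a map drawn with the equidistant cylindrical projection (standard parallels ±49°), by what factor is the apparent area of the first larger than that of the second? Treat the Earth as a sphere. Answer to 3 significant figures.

4.65

With standard parallel φ₀ = 49°, the equirectangular projection gives x = Rλ cos φ₀, y = Rφ, so h = 1 and k = cos 49° / cos φ.
Areal scale at 78.9°: h·k = 1.000 × 3.408 = 3.408.
Areal scale at 26.5°: h·k = 1.000 × 0.7331 = 0.7331.
Ratio = 3.408/0.7331 ≈ 4.65.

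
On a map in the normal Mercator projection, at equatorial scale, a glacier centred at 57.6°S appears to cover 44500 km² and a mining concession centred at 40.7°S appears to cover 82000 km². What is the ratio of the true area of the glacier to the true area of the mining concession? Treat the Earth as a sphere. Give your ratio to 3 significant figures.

Since Mercator area scale is 1/cos²φ, the true area equals the apparent area multiplied by cos²φ.
True area of glacier: 44500 × cos²(57.6°) = 44500 × 0.2871 = 12780 km².
True area of mining concession: 82000 × cos²(40.7°) = 82000 × 0.5748 = 47130 km².
Ratio = 12780 / 47130 ≈ 0.271.

0.271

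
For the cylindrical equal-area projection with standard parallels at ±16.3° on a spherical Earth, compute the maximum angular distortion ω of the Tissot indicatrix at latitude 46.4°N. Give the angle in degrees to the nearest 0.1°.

For cylindrical equal-area with standard parallel φ₀, h = cos φ / cos φ₀ and k = cos φ₀ / cos φ, so h·k = 1.
At 46.4°: h = 0.7185, k = 1.392; principal scales a = 1.392, b = 0.7185.
sin(ω/2) = (a − b)/(a + b) = 0.6733/2.110 = 0.3191, so ω = 2 arcsin(0.3191) ≈ 37.2°.

37.2°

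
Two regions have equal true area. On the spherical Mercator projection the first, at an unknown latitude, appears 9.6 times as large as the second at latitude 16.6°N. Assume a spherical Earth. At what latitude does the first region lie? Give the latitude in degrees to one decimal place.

72.0°

Mercator areal scale is sec²φ, so apparent-area ratio = sec²φ₁ / sec²φ₂ = cos²φ₂ / cos²φ₁.
cos²φ₂ / cos²φ₁ = 9.6  ⇒  cos φ₁ = cos 16.6° / √9.6 = 0.9583/3.098 = 0.3093.
φ₁ = arccos(0.3093) ≈ 72.0°.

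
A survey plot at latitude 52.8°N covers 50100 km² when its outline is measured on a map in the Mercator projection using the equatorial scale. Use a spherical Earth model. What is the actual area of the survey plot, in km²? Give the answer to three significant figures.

Mercator is conformal, so the point scale is isotropic: h = k = sec φ = 1/cos φ.
Areal scale = k² = sec²φ = 1/cos²(52.8°) = 1/0.6046² = 2.736.
True area = apparent / (areal scale) = 50100 / 2.736 ≈ 18300 km².

18300 km²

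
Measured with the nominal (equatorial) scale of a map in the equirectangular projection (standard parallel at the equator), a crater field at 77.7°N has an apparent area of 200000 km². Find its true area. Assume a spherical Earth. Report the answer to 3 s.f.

42600 km²

In the plate carrée (x = Rλ, y = Rφ), meridians are true-scale (h = 1) and parallels are stretched by k = sec φ.
Areal scale = h·k = 1 × sec φ; at 77.7°, h = 1.000, k = 4.694, so h·k = 4.694.
True area = apparent / (areal scale) = 200000 / 4.694 ≈ 42600 km².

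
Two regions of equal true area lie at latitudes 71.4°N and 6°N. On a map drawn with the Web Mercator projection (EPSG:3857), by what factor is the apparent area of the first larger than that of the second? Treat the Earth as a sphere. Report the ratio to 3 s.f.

Mercator areal scale is sec²φ.
At 71.4°: sec²(71.4°) = 1/0.3190² = 9.829.
At 6°: sec²(6°) = 1/0.9945² = 1.011.
Ratio = 9.829/1.011 = cos²(6°)/cos²(71.4°) ≈ 9.72.

9.72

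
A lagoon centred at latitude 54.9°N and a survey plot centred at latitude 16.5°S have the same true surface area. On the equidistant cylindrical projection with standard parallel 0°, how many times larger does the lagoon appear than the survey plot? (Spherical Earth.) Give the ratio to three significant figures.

For the equirectangular projection with φ₀ = 0 (plate carrée), h = 1 along meridians and k = sec φ along parallels.
Areal scale at 54.9°: h·k = 1.000 × 1.739 = 1.739.
Areal scale at 16.5°: h·k = 1.000 × 1.043 = 1.043.
Ratio = 1.739/1.043 ≈ 1.67.

1.67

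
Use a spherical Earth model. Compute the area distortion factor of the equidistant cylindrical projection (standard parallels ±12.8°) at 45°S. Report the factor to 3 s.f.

With standard parallel φ₀ = 12.8°, the equirectangular projection gives x = Rλ cos φ₀, y = Rφ, so h = 1 and k = cos 12.8° / cos φ.
Areal scale = h·k = 1 × cos φ₀ / cos φ; at 45°, h = 1.000, k = 1.379, so h·k = 1.379.

1.38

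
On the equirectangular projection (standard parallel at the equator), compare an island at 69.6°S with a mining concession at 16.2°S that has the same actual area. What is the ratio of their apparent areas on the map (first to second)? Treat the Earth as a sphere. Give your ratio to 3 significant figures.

In the plate carrée (x = Rλ, y = Rφ), meridians are true-scale (h = 1) and parallels are stretched by k = sec φ.
Areal scale at 69.6°: h·k = 1.000 × 2.869 = 2.869.
Areal scale at 16.2°: h·k = 1.000 × 1.041 = 1.041.
Ratio = 2.869/1.041 ≈ 2.75.

2.75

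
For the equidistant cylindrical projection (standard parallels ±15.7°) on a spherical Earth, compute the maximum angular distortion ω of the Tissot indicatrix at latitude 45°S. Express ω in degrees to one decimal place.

17.6°

The equidistant cylindrical projection with φ₀ = 15.7° has h = 1 (meridians true) and k = cos φ₀ / cos φ along parallels.
At 45°: h = 1.000, k = 1.361; principal scales a = 1.361, b = 1.000.
sin(ω/2) = (a − b)/(a + b) = 0.3615/2.361 = 0.1531, so ω = 2 arcsin(0.1531) ≈ 17.6°.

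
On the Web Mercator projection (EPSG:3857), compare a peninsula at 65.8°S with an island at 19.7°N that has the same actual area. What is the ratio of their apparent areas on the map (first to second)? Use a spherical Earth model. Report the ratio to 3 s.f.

5.27

On Mercator, area is exaggerated by sec²φ = 1/cos²φ.
At 65.8°: sec²(65.8°) = 1/0.4099² = 5.951.
At 19.7°: sec²(19.7°) = 1/0.9415² = 1.128.
Ratio = 5.951/1.128 = cos²(19.7°)/cos²(65.8°) ≈ 5.27.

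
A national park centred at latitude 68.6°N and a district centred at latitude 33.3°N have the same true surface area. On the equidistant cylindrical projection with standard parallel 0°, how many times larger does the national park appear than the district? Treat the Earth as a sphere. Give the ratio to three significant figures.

2.29

For the equirectangular projection with φ₀ = 0 (plate carrée), h = 1 along meridians and k = sec φ along parallels.
Areal scale at 68.6°: h·k = 1.000 × 2.741 = 2.741.
Areal scale at 33.3°: h·k = 1.000 × 1.196 = 1.196.
Ratio = 2.741/1.196 ≈ 2.29.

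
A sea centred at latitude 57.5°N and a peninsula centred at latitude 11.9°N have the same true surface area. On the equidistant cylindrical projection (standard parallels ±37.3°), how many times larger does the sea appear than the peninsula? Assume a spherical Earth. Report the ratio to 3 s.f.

In the equirectangular projection with standard parallel φ₀ = 37.3° (x = Rλ cos φ₀, y = Rφ), meridians are true-scale (h = 1) and the parallel scale is k = cos φ₀ / cos φ.
Areal scale at 57.5°: h·k = 1.000 × 1.481 = 1.481.
Areal scale at 11.9°: h·k = 1.000 × 0.8129 = 0.8129.
Ratio = 1.481/0.8129 ≈ 1.82.

1.82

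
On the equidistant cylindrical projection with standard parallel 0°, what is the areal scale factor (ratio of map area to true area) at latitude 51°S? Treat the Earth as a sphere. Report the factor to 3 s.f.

Plate carrée maps x = Rλ, y = Rφ. The meridian scale is h = 1 and the parallel scale is k = 1/cos φ = sec φ.
Areal scale = h·k = 1 × sec φ; at 51°, h = 1.000, k = 1.589, so h·k = 1.589.

1.59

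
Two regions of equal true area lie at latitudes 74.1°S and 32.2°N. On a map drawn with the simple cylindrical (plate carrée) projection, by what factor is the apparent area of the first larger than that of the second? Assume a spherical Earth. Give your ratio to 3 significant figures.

3.09

For the equirectangular projection with φ₀ = 0 (plate carrée), h = 1 along meridians and k = sec φ along parallels.
Areal scale at 74.1°: h·k = 1.000 × 3.650 = 3.650.
Areal scale at 32.2°: h·k = 1.000 × 1.182 = 1.182.
Ratio = 3.650/1.182 ≈ 3.09.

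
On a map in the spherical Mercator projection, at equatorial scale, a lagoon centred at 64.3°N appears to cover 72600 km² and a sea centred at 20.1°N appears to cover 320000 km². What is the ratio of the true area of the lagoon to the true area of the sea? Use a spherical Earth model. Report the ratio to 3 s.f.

0.0484

Mercator's areal exaggeration is sec²φ; hence true area = (apparent area) · cos²φ.
True area of lagoon: 72600 × cos²(64.3°) = 72600 × 0.1881 = 13650 km².
True area of sea: 320000 × cos²(20.1°) = 320000 × 0.8819 = 282200 km².
Ratio = 13650 / 282200 ≈ 0.0484.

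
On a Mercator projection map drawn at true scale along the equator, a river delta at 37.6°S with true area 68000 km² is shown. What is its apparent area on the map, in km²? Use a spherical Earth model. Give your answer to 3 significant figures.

108000 km²

The Mercator projection is conformal; its linear scale factor is the same in every direction and equals sec φ = 1/cos φ.
Areal scale = k² = sec²φ = 1/cos²(37.6°) = 1/0.7923² = 1.593.
Apparent area = 68000 × 1.593 ≈ 108000 km².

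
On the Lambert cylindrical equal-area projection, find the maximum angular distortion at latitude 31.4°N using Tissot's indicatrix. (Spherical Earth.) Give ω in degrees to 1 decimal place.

The Lambert cylindrical equal-area projection is the cylindrical equal-area projection with its standard parallel at the equator (φ₀ = 0). A cylindrical equal-area projection with standard parallel φ₀ has meridian scale h = cos φ / cos φ₀ and parallel scale k = cos φ₀ / cos φ (so areas are preserved, h·k = 1).
At 31.4°: h = 0.8536, k = 1.172; principal scales a = 1.172, b = 0.8536.
sin(ω/2) = (a − b)/(a + b) = 0.3180/2.025 = 0.1570, so ω = 2 arcsin(0.1570) ≈ 18.1°.

18.1°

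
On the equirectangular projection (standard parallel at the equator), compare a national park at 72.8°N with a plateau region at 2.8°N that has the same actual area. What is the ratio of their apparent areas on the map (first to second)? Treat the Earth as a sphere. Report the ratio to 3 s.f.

Plate carrée maps x = Rλ, y = Rφ. The meridian scale is h = 1 and the parallel scale is k = 1/cos φ = sec φ.
Areal scale at 72.8°: h·k = 1.000 × 3.382 = 3.382.
Areal scale at 2.8°: h·k = 1.000 × 1.001 = 1.001.
Ratio = 3.382/1.001 ≈ 3.38.

3.38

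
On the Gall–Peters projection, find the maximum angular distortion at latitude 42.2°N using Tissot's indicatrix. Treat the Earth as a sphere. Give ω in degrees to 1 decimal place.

Gall–Peters is a cylindrical equal-area projection with standard parallels at ±45°. For cylindrical equal-area with standard parallel φ₀, h = cos φ / cos φ₀ and k = cos φ₀ / cos φ, so h·k = 1.
At 42.2°: h = 1.048, k = 0.9545; principal scales a = 1.048, b = 0.9545.
sin(ω/2) = (a − b)/(a + b) = 0.09314/2.002 = 0.04652, so ω = 2 arcsin(0.04652) ≈ 5.3°.

5.3°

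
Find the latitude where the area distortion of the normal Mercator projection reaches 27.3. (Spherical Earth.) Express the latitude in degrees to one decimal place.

79.0°

Mercator areal scale is sec²φ.
sec²φ = 27.3  ⇒  cos²φ = 0.03663  ⇒  cos φ = 0.1914.
φ = arccos(0.1914) ≈ 79.0°.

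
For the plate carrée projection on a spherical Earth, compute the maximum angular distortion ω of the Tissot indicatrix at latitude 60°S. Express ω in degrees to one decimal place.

38.9°

For the equirectangular projection with φ₀ = 0 (plate carrée), h = 1 along meridians and k = sec φ along parallels.
At 60°: h = 1.000, k = 2.000; principal scales a = 2.000, b = 1.000.
sin(ω/2) = (a − b)/(a + b) = 1.0000/3.000 = 0.3333, so ω = 2 arcsin(0.3333) ≈ 38.9°.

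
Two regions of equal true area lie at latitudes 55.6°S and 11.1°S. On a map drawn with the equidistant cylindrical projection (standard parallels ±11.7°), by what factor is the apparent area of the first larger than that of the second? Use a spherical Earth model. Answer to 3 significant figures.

With standard parallel φ₀ = 11.7°, the equirectangular projection gives x = Rλ cos φ₀, y = Rφ, so h = 1 and k = cos 11.7° / cos φ.
Areal scale at 55.6°: h·k = 1.000 × 1.733 = 1.733.
Areal scale at 11.1°: h·k = 1.000 × 0.9979 = 0.9979.
Ratio = 1.733/0.9979 ≈ 1.74.

1.74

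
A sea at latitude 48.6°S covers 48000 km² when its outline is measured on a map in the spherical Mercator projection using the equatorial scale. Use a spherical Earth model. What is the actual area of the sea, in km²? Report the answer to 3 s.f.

21000 km²

For Mercator, h = k = sec φ (a conformal cylindrical projection has a single point scale, 1/cos φ).
Areal scale = k² = sec²φ = 1/cos²(48.6°) = 1/0.6613² = 2.287.
True area = apparent / (areal scale) = 48000 / 2.287 ≈ 21000 km².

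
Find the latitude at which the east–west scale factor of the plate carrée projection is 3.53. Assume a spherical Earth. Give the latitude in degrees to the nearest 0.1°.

Plate carrée: h = 1, k = sec φ along parallels.
sec φ = 3.53  ⇒  cos φ = 0.2833  ⇒  φ ≈ 73.5°.

73.5°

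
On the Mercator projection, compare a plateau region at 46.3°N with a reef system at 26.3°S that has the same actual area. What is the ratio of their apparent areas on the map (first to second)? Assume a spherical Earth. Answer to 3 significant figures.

Mercator areal scale is sec²φ.
At 46.3°: sec²(46.3°) = 1/0.6909² = 2.095.
At 26.3°: sec²(26.3°) = 1/0.8965² = 1.244.
Ratio = 2.095/1.244 = cos²(26.3°)/cos²(46.3°) ≈ 1.68.

1.68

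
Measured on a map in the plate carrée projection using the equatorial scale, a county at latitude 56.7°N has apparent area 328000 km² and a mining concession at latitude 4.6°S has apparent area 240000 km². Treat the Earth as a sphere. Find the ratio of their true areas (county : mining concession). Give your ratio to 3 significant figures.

On the plate carrée, areal scale = h·k = 1 × sec φ, so true area = apparent × cos φ.
True area of county: 328000 × cos(56.7°) = 328000 × 0.5490 = 180100 km².
True area of mining concession: 240000 × cos(4.6°) = 240000 × 0.9968 = 239200 km².
Ratio = 180100 / 239200 ≈ 0.753.

0.753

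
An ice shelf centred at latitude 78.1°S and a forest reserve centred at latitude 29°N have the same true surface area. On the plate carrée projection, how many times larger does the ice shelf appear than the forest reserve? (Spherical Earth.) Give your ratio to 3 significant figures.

4.24

Plate carrée maps x = Rλ, y = Rφ. The meridian scale is h = 1 and the parallel scale is k = 1/cos φ = sec φ.
Areal scale at 78.1°: h·k = 1.000 × 4.850 = 4.850.
Areal scale at 29°: h·k = 1.000 × 1.143 = 1.143.
Ratio = 4.850/1.143 ≈ 4.24.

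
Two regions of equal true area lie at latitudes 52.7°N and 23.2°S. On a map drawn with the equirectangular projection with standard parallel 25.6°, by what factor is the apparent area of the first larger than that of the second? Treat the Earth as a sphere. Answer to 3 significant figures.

With standard parallel φ₀ = 25.6°, the equirectangular projection gives x = Rλ cos φ₀, y = Rφ, so h = 1 and k = cos 25.6° / cos φ.
Areal scale at 52.7°: h·k = 1.000 × 1.488 = 1.488.
Areal scale at 23.2°: h·k = 1.000 × 0.9812 = 0.9812.
Ratio = 1.488/0.9812 ≈ 1.52.

1.52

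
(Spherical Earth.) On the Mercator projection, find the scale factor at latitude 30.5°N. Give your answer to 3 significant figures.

1.16

For Mercator, h = k = sec φ (a conformal cylindrical projection has a single point scale, 1/cos φ).
k = 1/cos 30.5° = 1/0.8616 = 1.161.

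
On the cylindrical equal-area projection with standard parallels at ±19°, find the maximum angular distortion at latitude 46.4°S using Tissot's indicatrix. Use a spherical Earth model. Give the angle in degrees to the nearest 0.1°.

35.6°

Cylindrical equal-area (φ₀ = 19°): h = cos φ / cos 19° along meridians, k = cos 19° / cos φ along parallels; h·k = 1.
At 46.4°: h = 0.7294, k = 1.371; principal scales a = 1.371, b = 0.7294.
sin(ω/2) = (a − b)/(a + b) = 0.6417/2.100 = 0.3055, so ω = 2 arcsin(0.3055) ≈ 35.6°.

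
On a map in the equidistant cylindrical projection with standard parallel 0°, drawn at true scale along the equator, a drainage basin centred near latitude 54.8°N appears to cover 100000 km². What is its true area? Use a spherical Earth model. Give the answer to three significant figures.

For the equirectangular projection with φ₀ = 0 (plate carrée), h = 1 along meridians and k = sec φ along parallels.
Areal scale = h·k = 1 × sec φ; at 54.8°, h = 1.000, k = 1.735, so h·k = 1.735.
True area = apparent / (areal scale) = 100000 / 1.735 ≈ 57600 km².

57600 km²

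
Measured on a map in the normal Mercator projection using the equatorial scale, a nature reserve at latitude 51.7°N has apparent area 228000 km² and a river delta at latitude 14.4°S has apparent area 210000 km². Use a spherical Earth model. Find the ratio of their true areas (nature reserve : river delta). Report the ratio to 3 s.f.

Since Mercator area scale is 1/cos²φ, the true area equals the apparent area multiplied by cos²φ.
True area of nature reserve: 228000 × cos²(51.7°) = 228000 × 0.3841 = 87580 km².
True area of river delta: 210000 × cos²(14.4°) = 210000 × 0.9382 = 197000 km².
Ratio = 87580 / 197000 ≈ 0.445.

0.445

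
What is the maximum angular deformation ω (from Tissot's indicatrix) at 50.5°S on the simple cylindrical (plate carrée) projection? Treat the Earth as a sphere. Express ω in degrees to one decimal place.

For the equirectangular projection with φ₀ = 0 (plate carrée), h = 1 along meridians and k = sec φ along parallels.
At 50.5°: h = 1.000, k = 1.572; principal scales a = 1.572, b = 1.000.
sin(ω/2) = (a − b)/(a + b) = 0.5721/2.572 = 0.2224, so ω = 2 arcsin(0.2224) ≈ 25.7°.

25.7°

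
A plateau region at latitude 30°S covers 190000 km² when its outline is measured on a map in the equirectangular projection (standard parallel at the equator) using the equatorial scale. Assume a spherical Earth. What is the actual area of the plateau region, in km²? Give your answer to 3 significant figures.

In the plate carrée (x = Rλ, y = Rφ), meridians are true-scale (h = 1) and parallels are stretched by k = sec φ.
Areal scale = h·k = 1 × sec φ; at 30°, h = 1.000, k = 1.155, so h·k = 1.155.
True area = apparent / (areal scale) = 190000 / 1.155 ≈ 165000 km².

165000 km²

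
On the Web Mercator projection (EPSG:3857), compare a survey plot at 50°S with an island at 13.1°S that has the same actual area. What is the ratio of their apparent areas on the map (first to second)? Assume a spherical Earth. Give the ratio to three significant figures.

Mercator is conformal with k = sec φ, so areal scale = k² = sec²φ.
At 50°: sec²(50°) = 1/0.6428² = 2.420.
At 13.1°: sec²(13.1°) = 1/0.9740² = 1.054.
Ratio = 2.420/1.054 = cos²(13.1°)/cos²(50°) ≈ 2.30.

2.30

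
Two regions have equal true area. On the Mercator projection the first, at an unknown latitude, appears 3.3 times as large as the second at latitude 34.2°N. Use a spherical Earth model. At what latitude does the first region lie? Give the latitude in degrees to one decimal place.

For equal true areas on Mercator, apparent areas scale as sec²φ, so the ratio is cos²φ₂ / cos²φ₁.
cos²φ₂ / cos²φ₁ = 3.3  ⇒  cos φ₁ = cos 34.2° / √3.3 = 0.8271/1.817 = 0.4553.
φ₁ = arccos(0.4553) ≈ 62.9°.

62.9°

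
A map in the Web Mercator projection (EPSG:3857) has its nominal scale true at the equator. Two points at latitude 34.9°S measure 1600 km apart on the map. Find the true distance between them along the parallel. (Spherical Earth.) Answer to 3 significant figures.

For Mercator, h = k = sec φ (a conformal cylindrical projection has a single point scale, 1/cos φ).
Along the parallel at 34.9°, map distances are exaggerated by k = sec 34.9° = 1.219.
True distance = 1600 / 1.219 = 1600 × cos 34.9° ≈ 1310 km.

1310 km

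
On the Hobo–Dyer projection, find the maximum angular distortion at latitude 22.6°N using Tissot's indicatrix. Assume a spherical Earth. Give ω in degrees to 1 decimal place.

17.3°

Hobo–Dyer is a cylindrical equal-area projection with standard parallels at ±37.5°. Cylindrical equal-area (φ₀ = 37.5°): h = cos φ / cos 37.5° along meridians, k = cos 37.5° / cos φ along parallels; h·k = 1.
At 22.6°: h = 1.164, k = 0.8593; principal scales a = 1.164, b = 0.8593.
sin(ω/2) = (a − b)/(a + b) = 0.3043/2.023 = 0.1504, so ω = 2 arcsin(0.1504) ≈ 17.3°.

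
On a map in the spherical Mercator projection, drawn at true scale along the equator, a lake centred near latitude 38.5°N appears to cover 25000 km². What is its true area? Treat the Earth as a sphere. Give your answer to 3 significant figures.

For Mercator, h = k = sec φ (a conformal cylindrical projection has a single point scale, 1/cos φ).
Areal scale = k² = sec²φ = 1/cos²(38.5°) = 1/0.7826² = 1.633.
True area = apparent / (areal scale) = 25000 / 1.633 ≈ 15300 km².

15300 km²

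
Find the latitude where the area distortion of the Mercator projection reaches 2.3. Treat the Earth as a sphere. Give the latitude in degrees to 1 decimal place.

Mercator areal scale is sec²φ.
sec²φ = 2.3  ⇒  cos²φ = 0.4348  ⇒  cos φ = 0.6594.
φ = arccos(0.6594) ≈ 48.7°.

48.7°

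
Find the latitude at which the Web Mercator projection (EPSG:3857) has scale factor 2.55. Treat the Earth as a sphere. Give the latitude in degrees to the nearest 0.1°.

66.9°

Mercator scale is k = sec φ = 1/cos φ.
1/cos φ = 2.55  ⇒  cos φ = 0.3922  ⇒  φ = arccos(0.3922) ≈ 66.9°.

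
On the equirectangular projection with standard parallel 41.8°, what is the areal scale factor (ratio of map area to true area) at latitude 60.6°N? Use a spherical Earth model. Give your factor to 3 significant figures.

1.52

With standard parallel φ₀ = 41.8°, the equirectangular projection gives x = Rλ cos φ₀, y = Rφ, so h = 1 and k = cos 41.8° / cos φ.
Areal scale = h·k = 1 × cos φ₀ / cos φ; at 60.6°, h = 1.000, k = 1.519, so h·k = 1.519.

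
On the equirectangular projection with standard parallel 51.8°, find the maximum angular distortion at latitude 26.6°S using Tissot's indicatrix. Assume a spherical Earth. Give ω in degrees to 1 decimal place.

21.0°

With standard parallel φ₀ = 51.8°, the equirectangular projection gives x = Rλ cos φ₀, y = Rφ, so h = 1 and k = cos 51.8° / cos φ.
At 26.6°: h = 1.000, k = 0.6916; principal scales a = 1.000, b = 0.6916.
sin(ω/2) = (a − b)/(a + b) = 0.3084/1.692 = 0.1823, so ω = 2 arcsin(0.1823) ≈ 21.0°.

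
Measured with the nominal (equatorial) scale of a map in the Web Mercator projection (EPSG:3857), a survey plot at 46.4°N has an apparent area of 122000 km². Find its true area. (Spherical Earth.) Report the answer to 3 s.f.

58000 km²

Mercator is conformal, so the point scale is isotropic: h = k = sec φ = 1/cos φ.
Areal scale = k² = sec²φ = 1/cos²(46.4°) = 1/0.6896² = 2.103.
True area = apparent / (areal scale) = 122000 / 2.103 ≈ 58000 km².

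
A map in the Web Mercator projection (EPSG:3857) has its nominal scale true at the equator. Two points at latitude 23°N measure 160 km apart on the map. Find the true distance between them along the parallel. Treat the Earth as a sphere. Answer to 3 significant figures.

The Mercator projection is conformal; its linear scale factor is the same in every direction and equals sec φ = 1/cos φ.
Along the parallel at 23°, map distances are exaggerated by k = sec 23° = 1.086.
True distance = 160 / 1.086 = 160 × cos 23° ≈ 147 km.

147 km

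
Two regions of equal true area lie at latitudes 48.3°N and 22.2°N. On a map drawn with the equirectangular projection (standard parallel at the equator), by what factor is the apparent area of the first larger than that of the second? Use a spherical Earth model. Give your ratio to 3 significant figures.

Plate carrée maps x = Rλ, y = Rφ. The meridian scale is h = 1 and the parallel scale is k = 1/cos φ = sec φ.
Areal scale at 48.3°: h·k = 1.000 × 1.503 = 1.503.
Areal scale at 22.2°: h·k = 1.000 × 1.080 = 1.080.
Ratio = 1.503/1.080 ≈ 1.39.

1.39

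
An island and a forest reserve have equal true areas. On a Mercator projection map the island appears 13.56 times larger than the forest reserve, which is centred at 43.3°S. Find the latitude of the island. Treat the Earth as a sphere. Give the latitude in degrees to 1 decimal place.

78.6°

On Mercator, (apparent₁)/(apparent₂) = sec²φ₁ / sec²φ₂ when true areas are equal.
cos²φ₂ / cos²φ₁ = 13.56  ⇒  cos φ₁ = cos 43.3° / √13.56 = 0.7278/3.682 = 0.1976.
φ₁ = arccos(0.1976) ≈ 78.6°.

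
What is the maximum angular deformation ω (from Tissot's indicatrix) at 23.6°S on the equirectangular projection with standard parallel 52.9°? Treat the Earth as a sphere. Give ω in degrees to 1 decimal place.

With standard parallel φ₀ = 52.9°, the equirectangular projection gives x = Rλ cos φ₀, y = Rφ, so h = 1 and k = cos 52.9° / cos φ.
At 23.6°: h = 1.000, k = 0.6583; principal scales a = 1.000, b = 0.6583.
sin(ω/2) = (a − b)/(a + b) = 0.3417/1.658 = 0.2061, so ω = 2 arcsin(0.2061) ≈ 23.8°.

23.8°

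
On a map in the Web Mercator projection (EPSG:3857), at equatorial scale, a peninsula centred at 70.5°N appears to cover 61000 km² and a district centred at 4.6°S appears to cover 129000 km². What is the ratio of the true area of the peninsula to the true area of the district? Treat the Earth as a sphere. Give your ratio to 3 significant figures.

Mercator's areal exaggeration is sec²φ; hence true area = (apparent area) · cos²φ.
True area of peninsula: 61000 × cos²(70.5°) = 61000 × 0.1114 = 6797 km².
True area of district: 129000 × cos²(4.6°) = 129000 × 0.9936 = 128200 km².
Ratio = 6797 / 128200 ≈ 0.0530.

0.0530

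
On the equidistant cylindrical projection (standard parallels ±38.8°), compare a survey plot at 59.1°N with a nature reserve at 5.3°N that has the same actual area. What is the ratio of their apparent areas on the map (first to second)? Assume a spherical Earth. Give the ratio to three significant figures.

1.94

The equidistant cylindrical projection with φ₀ = 38.8° has h = 1 (meridians true) and k = cos φ₀ / cos φ along parallels.
Areal scale at 59.1°: h·k = 1.000 × 1.518 = 1.518.
Areal scale at 5.3°: h·k = 1.000 × 0.7827 = 0.7827.
Ratio = 1.518/0.7827 ≈ 1.94.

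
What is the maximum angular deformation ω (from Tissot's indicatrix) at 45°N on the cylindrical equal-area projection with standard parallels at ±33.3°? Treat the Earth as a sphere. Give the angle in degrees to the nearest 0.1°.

Cylindrical equal-area (φ₀ = 33.3°): h = cos φ / cos 33.3° along meridians, k = cos 33.3° / cos φ along parallels; h·k = 1.
At 45°: h = 0.8460, k = 1.182; principal scales a = 1.182, b = 0.8460.
sin(ω/2) = (a − b)/(a + b) = 0.3360/2.028 = 0.1657, so ω = 2 arcsin(0.1657) ≈ 19.1°.

19.1°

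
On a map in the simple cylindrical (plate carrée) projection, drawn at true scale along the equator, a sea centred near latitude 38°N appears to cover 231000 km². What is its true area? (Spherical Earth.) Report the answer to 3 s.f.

182000 km²

Plate carrée maps x = Rλ, y = Rφ. The meridian scale is h = 1 and the parallel scale is k = 1/cos φ = sec φ.
Areal scale = h·k = 1 × sec φ; at 38°, h = 1.000, k = 1.269, so h·k = 1.269.
True area = apparent / (areal scale) = 231000 / 1.269 ≈ 182000 km².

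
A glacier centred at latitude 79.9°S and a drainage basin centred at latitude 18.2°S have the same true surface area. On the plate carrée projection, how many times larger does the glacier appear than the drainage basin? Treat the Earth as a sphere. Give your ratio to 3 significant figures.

For the equirectangular projection with φ₀ = 0 (plate carrée), h = 1 along meridians and k = sec φ along parallels.
Areal scale at 79.9°: h·k = 1.000 × 5.702 = 5.702.
Areal scale at 18.2°: h·k = 1.000 × 1.053 = 1.053.
Ratio = 5.702/1.053 ≈ 5.42.

5.42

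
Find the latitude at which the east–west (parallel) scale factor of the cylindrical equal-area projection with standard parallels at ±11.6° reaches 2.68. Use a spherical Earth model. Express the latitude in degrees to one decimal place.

68.6°

Cylindrical equal-area (φ₀ = 11.6°): h = cos φ / cos 11.6° along meridians, k = cos 11.6° / cos φ along parallels; h·k = 1.
k = cos φ₀ / cos φ = 2.68  ⇒  cos φ = cos 11.6° / 2.68 = 0.3655.
φ = arccos(0.3655) ≈ 68.6°.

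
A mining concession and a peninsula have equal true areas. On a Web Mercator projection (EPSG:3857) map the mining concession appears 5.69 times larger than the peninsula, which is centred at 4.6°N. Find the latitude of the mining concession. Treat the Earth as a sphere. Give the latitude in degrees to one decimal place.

On Mercator, (apparent₁)/(apparent₂) = sec²φ₁ / sec²φ₂ when true areas are equal.
cos²φ₂ / cos²φ₁ = 5.69  ⇒  cos φ₁ = cos 4.6° / √5.69 = 0.9968/2.385 = 0.4179.
φ₁ = arccos(0.4179) ≈ 65.3°.

65.3°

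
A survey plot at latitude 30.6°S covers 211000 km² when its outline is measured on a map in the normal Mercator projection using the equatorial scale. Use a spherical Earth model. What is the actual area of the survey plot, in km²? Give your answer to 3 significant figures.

156000 km²

For Mercator, h = k = sec φ (a conformal cylindrical projection has a single point scale, 1/cos φ).
Areal scale = k² = sec²φ = 1/cos²(30.6°) = 1/0.8607² = 1.350.
True area = apparent / (areal scale) = 211000 / 1.350 ≈ 156000 km².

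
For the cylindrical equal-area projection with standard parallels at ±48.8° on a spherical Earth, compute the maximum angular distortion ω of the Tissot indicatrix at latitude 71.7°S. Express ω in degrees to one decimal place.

78.1°

Cylindrical equal-area (φ₀ = 48.8°): h = cos φ / cos 48.8° along meridians, k = cos 48.8° / cos φ along parallels; h·k = 1.
At 71.7°: h = 0.4767, k = 2.098; principal scales a = 2.098, b = 0.4767.
sin(ω/2) = (a − b)/(a + b) = 1.621/2.574 = 0.6297, so ω = 2 arcsin(0.6297) ≈ 78.1°.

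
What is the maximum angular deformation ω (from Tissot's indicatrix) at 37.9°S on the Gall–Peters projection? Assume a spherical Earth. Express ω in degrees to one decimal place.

The Gall–Peters projection is cylindrical equal-area with φ₀ = 45°. Cylindrical equal-area (φ₀ = 45°): h = cos φ / cos 45° along meridians, k = cos 45° / cos φ along parallels; h·k = 1.
At 37.9°: h = 1.116, k = 0.8961; principal scales a = 1.116, b = 0.8961.
sin(ω/2) = (a − b)/(a + b) = 0.2198/2.012 = 0.1093, so ω = 2 arcsin(0.1093) ≈ 12.5°.

12.5°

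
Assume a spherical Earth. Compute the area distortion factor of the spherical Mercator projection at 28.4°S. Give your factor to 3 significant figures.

Mercator is conformal, so the point scale is isotropic: h = k = sec φ = 1/cos φ.
Areal scale = k² = sec²φ = 1/cos²(28.4°) = 1/0.8796² = 1.292.

1.29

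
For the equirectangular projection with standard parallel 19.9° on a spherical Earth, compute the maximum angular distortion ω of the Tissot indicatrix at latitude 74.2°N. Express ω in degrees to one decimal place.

66.9°

The equidistant cylindrical projection with φ₀ = 19.9° has h = 1 (meridians true) and k = cos φ₀ / cos φ along parallels.
At 74.2°: h = 1.000, k = 3.453; principal scales a = 3.453, b = 1.000.
sin(ω/2) = (a − b)/(a + b) = 2.453/4.453 = 0.5509, so ω = 2 arcsin(0.5509) ≈ 66.9°.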